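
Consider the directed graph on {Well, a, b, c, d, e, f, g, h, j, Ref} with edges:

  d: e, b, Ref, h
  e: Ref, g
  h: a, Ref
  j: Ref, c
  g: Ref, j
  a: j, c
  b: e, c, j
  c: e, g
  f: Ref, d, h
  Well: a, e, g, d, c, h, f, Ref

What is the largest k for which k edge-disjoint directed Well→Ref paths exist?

7

Assign every edge capacity 1; by Menger, the answer equals the max flow.
Path Well→Ref (+1); total 1.
Path Well→d→Ref (+1); total 2.
Path Well→e→Ref (+1); total 3.
Path Well→f→Ref (+1); total 4.
Path Well→g→Ref (+1); total 5.
Path Well→h→Ref (+1); total 6.
Path Well→a→j→Ref (+1); total 7.
No residual Well→Ref path; max flow = 7.
Certifying cut of size 7: {Well→Ref, Well→d, Well→f, Well→h, e→Ref, g→Ref, j→Ref}.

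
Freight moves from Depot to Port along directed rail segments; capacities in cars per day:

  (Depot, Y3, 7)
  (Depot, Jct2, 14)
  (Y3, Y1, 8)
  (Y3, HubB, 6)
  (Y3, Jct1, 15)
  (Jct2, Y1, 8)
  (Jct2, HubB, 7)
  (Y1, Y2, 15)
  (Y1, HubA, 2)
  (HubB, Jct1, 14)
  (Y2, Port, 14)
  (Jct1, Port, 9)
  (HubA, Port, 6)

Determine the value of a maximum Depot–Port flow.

Augment Depot→Y3→Jct1→Port: bottleneck 7, flow now 7.
Augment Depot→Jct2→Y1→Y2→Port: bottleneck 8, flow now 15.
Augment Depot→Jct2→HubB→Jct1→Port: bottleneck 2, flow now 17.
Augment Depot→Jct2→HubB→Jct1→Y3→Y1→Y2→Port: bottleneck 4, flow now 21. (uses reverse residual edge)
No augmenting path remains; maximum flow = 21.
In the residual graph, reachable from Depot: {Depot}.
Min-cut edges: Depot→Y3 (7), Depot→Jct2 (14); capacity 7 + 14 = 21.
This cut is saturated, so no flow can exceed 21.

21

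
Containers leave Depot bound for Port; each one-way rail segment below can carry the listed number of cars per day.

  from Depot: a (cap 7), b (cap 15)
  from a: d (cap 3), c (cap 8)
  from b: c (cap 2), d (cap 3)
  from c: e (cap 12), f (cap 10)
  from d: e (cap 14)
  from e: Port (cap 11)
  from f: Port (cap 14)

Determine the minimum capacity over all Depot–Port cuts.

12

Augment Depot→a→c→e→Port: bottleneck 7, flow now 7.
Augment Depot→b→c→e→Port: bottleneck 2, flow now 9.
Augment Depot→b→d→e→Port: bottleneck 2, flow now 11.
Augment Depot→b→d→e→c→f→Port: bottleneck 1, flow now 12. (uses reverse residual edge)
No augmenting path remains; maximum flow = 12.
By max-flow min-cut, the minimum cut capacity equals the max flow.
In the residual graph, reachable from Depot: {Depot, b}.
Min-cut edges: Depot→a (7), b→c (2), b→d (3); capacity 7 + 2 + 3 = 12.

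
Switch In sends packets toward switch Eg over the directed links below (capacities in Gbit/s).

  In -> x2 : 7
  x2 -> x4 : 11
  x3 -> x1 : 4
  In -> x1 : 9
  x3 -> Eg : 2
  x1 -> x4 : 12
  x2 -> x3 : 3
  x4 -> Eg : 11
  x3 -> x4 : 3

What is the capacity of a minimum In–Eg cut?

Augment In→x1→x4→Eg: bottleneck 9, flow now 9.
Augment In→x2→x3→Eg: bottleneck 2, flow now 11.
Augment In→x2→x4→Eg: bottleneck 2, flow now 13.
No augmenting path remains; maximum flow = 13.
By max-flow min-cut, the minimum cut capacity equals the max flow.
In the residual graph, reachable from In: {In, x1, x2, x3, x4}.
Min-cut edges: x3→Eg (2), x4→Eg (11); capacity 2 + 11 = 13.

13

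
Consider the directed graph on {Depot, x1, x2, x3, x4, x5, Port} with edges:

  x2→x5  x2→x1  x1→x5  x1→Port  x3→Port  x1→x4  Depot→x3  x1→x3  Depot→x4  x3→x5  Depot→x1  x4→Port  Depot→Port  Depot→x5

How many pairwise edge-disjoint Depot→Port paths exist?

Assign every edge capacity 1; by Menger, the answer equals the max flow.
Path Depot→Port (+1); total 1.
Path Depot→x1→Port (+1); total 2.
Path Depot→x3→Port (+1); total 3.
Path Depot→x4→Port (+1); total 4.
No residual Depot→Port path; max flow = 4.
Certifying cut of size 4: {Depot→Port, Depot→x1, Depot→x3, Depot→x4}.

4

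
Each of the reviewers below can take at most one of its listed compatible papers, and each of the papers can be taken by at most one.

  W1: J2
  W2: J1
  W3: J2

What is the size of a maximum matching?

2

Unit-capacity flow: source→left, listed edges, right→sink; max matching = max flow.
Augmenting path W1→J2 (+1); matched 1.
Augmenting path W2→J1 (+1); matched 2.
No augmenting path remains; maximum matching = 2.
König certificate: {W2, J2} is a vertex cover of size 2 (every listed pair touches it), so no matching can be larger.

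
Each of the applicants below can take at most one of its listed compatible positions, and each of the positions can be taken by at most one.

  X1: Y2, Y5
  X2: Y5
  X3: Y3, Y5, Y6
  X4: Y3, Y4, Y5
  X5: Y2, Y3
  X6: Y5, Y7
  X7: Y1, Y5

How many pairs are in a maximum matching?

7

Unit-capacity flow: source→left, listed edges, right→sink; max matching = max flow.
Augmenting path X1→Y2 (+1); matched 1.
Augmenting path X2→Y5 (+1); matched 2.
Augmenting path X3→Y3 (+1); matched 3.
Augmenting path X4→Y4 (+1); matched 4.
Augmenting path X6→Y7 (+1); matched 5.
Augmenting path X7→Y1 (+1); matched 6.
Augmenting path X5→Y3→X3→Y6 (+1); matched 7.
No augmenting path remains; maximum matching = 7.
König certificate: {X1, X2, X3, X4, X5, X6, X7} is a vertex cover of size 7 (every listed pair touches it), so no matching can be larger.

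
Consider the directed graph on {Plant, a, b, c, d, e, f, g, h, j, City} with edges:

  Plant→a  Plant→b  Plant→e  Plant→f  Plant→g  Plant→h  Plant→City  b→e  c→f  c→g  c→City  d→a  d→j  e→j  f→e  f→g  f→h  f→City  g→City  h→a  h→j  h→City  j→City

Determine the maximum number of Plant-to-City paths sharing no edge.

Assign every edge capacity 1; by Menger, the answer equals the max flow.
Path Plant→City (+1); total 1.
Path Plant→f→City (+1); total 2.
Path Plant→g→City (+1); total 3.
Path Plant→h→City (+1); total 4.
Path Plant→e→j→City (+1); total 5.
No residual Plant→City path; max flow = 5.
Certifying cut of size 5: {Plant→City, Plant→f, Plant→g, Plant→h, e→j}.

5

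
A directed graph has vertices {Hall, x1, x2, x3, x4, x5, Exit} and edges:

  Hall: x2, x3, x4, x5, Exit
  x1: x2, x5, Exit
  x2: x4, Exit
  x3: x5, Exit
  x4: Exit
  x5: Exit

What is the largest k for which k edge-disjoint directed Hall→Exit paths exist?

Assign every edge capacity 1; by Menger, the answer equals the max flow.
Path Hall→Exit (+1); total 1.
Path Hall→x2→Exit (+1); total 2.
Path Hall→x3→Exit (+1); total 3.
Path Hall→x4→Exit (+1); total 4.
Path Hall→x5→Exit (+1); total 5.
No residual Hall→Exit path; max flow = 5.
Certifying cut of size 5: {Hall→Exit, Hall→x2, Hall→x3, Hall→x4, Hall→x5}.

5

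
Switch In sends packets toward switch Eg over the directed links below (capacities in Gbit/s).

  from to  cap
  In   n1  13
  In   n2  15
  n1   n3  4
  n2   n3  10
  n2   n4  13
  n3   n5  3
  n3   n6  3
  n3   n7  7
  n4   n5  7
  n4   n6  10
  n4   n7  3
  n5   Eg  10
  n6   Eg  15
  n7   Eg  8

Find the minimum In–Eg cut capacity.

Augment In→n1→n3→n5→Eg: bottleneck 3, flow now 3.
Augment In→n1→n3→n6→Eg: bottleneck 1, flow now 4.
Augment In→n2→n3→n6→Eg: bottleneck 2, flow now 6.
Augment In→n2→n3→n7→Eg: bottleneck 7, flow now 13.
Augment In→n2→n4→n5→Eg: bottleneck 6, flow now 19.
No augmenting path remains; maximum flow = 19.
By max-flow min-cut, the minimum cut capacity equals the max flow.
In the residual graph, reachable from In: {In, n1}.
Min-cut edges: In→n2 (15), n1→n3 (4); capacity 15 + 4 = 19.

19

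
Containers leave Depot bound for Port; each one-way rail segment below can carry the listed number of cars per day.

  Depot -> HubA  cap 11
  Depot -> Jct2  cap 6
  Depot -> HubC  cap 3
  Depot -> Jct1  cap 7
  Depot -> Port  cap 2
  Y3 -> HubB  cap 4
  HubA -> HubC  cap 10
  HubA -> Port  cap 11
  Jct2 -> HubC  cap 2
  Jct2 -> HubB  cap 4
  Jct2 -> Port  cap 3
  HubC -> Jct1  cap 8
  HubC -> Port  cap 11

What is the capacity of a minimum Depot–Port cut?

21

Augment Depot→Port: bottleneck 2, flow now 2.
Augment Depot→HubA→Port: bottleneck 11, flow now 13.
Augment Depot→Jct2→Port: bottleneck 3, flow now 16.
Augment Depot→HubC→Port: bottleneck 3, flow now 19.
Augment Depot→Jct2→HubC→Port: bottleneck 2, flow now 21.
No augmenting path remains; maximum flow = 21.
By max-flow min-cut, the minimum cut capacity equals the max flow.
In the residual graph, reachable from Depot: {Depot, Jct2, Jct1, HubB}.
Min-cut edges: Depot→HubA (11), Depot→HubC (3), Depot→Port (2), Jct2→HubC (2), Jct2→Port (3); capacity 11 + 3 + 2 + 2 + 3 = 21.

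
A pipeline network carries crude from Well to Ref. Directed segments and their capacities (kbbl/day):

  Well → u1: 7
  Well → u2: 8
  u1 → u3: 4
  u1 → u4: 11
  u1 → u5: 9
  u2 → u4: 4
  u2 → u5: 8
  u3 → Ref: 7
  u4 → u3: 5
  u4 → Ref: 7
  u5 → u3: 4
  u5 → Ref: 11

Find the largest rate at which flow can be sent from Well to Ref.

15

Augment Well→u1→u3→Ref: bottleneck 4, flow now 4.
Augment Well→u1→u4→Ref: bottleneck 3, flow now 7.
Augment Well→u2→u4→Ref: bottleneck 4, flow now 11.
Augment Well→u2→u5→Ref: bottleneck 4, flow now 15.
No augmenting path remains; maximum flow = 15.
In the residual graph, reachable from Well: {Well}.
Min-cut edges: Well→u1 (7), Well→u2 (8); capacity 7 + 8 = 15.
This cut is saturated, so no flow can exceed 15.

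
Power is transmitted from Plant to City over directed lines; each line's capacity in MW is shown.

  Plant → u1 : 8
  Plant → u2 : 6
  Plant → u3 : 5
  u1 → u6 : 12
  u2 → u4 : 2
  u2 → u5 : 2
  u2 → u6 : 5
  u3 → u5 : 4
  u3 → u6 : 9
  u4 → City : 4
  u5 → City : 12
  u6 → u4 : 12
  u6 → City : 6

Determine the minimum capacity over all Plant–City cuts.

Augment Plant→u1→u6→City: bottleneck 6, flow now 6.
Augment Plant→u2→u4→City: bottleneck 2, flow now 8.
Augment Plant→u2→u5→City: bottleneck 2, flow now 10.
Augment Plant→u3→u5→City: bottleneck 4, flow now 14.
Augment Plant→u1→u6→u4→City: bottleneck 2, flow now 16.
No augmenting path remains; maximum flow = 16.
By max-flow min-cut, the minimum cut capacity equals the max flow.
In the residual graph, reachable from Plant: {Plant, u1, u2, u3, u4, u6}.
Min-cut edges: u2→u5 (2), u3→u5 (4), u4→City (4), u6→City (6); capacity 2 + 4 + 4 + 6 = 16.

16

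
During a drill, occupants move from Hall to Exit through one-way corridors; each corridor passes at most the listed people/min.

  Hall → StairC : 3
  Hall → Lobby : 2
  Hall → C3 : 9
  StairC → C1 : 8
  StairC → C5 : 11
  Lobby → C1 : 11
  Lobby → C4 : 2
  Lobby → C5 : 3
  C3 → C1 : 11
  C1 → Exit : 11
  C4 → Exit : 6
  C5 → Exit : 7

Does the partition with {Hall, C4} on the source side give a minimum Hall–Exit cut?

Given cut capacity: 3 + 2 + 9 + 6 = 20.
Augment Hall→StairC→C1→Exit: bottleneck 3, flow now 3.
Augment Hall→Lobby→C1→Exit: bottleneck 2, flow now 5.
Augment Hall→C3→C1→Exit: bottleneck 6, flow now 11.
Augment Hall→C3→C1→StairC→C5→Exit: bottleneck 3, flow now 14. (uses reverse residual edge)
No augmenting path remains; maximum flow = 14.
In the residual graph, reachable from Hall: {Hall}.
Min-cut edges: Hall→StairC (3), Hall→Lobby (2), Hall→C3 (9); capacity 3 + 2 + 9 = 14.
Cut capacity 20 exceeds the max flow 14, so it is not minimum.

No — its capacity is 20, but the minimum cut has capacity 14.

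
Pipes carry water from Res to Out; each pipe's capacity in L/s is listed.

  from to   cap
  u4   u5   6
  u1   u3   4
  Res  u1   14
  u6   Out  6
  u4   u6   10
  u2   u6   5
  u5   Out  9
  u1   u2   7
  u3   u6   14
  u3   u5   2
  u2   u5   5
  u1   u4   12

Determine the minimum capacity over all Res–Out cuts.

14

Augment Res→u1→u2→u5→Out: bottleneck 5, flow now 5.
Augment Res→u1→u2→u6→Out: bottleneck 2, flow now 7.
Augment Res→u1→u3→u5→Out: bottleneck 2, flow now 9.
Augment Res→u1→u3→u6→Out: bottleneck 2, flow now 11.
Augment Res→u1→u4→u5→Out: bottleneck 2, flow now 13.
Augment Res→u1→u4→u6→Out: bottleneck 1, flow now 14.
No augmenting path remains; maximum flow = 14.
By max-flow min-cut, the minimum cut capacity equals the max flow.
In the residual graph, reachable from Res: {Res}.
Min-cut edges: Res→u1 (14); capacity 14 = 14.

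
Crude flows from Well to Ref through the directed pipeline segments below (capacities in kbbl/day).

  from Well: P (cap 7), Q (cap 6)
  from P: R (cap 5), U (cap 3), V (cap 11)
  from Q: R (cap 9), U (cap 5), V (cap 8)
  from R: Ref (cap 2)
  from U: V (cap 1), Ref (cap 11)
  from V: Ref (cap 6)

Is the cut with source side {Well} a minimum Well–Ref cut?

Given cut capacity: 7 + 6 = 13.
Augment Well→P→R→Ref: bottleneck 2, flow now 2.
Augment Well→P→U→Ref: bottleneck 3, flow now 5.
Augment Well→P→V→Ref: bottleneck 2, flow now 7.
Augment Well→Q→U→Ref: bottleneck 5, flow now 12.
Augment Well→Q→V→Ref: bottleneck 1, flow now 13.
No augmenting path remains; maximum flow = 13.
Cut capacity 13 equals the max flow, so it is a minimum cut.

Yes — it is a minimum cut (capacity 13).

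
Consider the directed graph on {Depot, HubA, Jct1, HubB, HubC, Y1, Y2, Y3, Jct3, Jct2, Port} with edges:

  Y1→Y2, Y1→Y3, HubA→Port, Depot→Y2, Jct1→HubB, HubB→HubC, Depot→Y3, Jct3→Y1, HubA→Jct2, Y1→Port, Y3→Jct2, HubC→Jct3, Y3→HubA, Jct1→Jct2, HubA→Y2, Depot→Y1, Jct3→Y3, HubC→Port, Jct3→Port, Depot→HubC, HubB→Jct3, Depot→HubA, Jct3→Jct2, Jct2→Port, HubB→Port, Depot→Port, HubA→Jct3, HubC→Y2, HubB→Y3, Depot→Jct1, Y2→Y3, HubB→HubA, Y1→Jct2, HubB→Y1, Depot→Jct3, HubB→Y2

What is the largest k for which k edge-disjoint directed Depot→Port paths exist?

Assign every edge capacity 1; by Menger, the answer equals the max flow.
Path Depot→Port (+1); total 1.
Path Depot→HubA→Port (+1); total 2.
Path Depot→HubC→Port (+1); total 3.
Path Depot→Y1→Port (+1); total 4.
Path Depot→Jct3→Port (+1); total 5.
Path Depot→Jct1→HubB→Port (+1); total 6.
Path Depot→Y3→Jct2→Port (+1); total 7.
No residual Depot→Port path; max flow = 7.
Certifying cut of size 7: {Depot→HubC, Depot→Jct1, Depot→Port, HubA→Port, Jct2→Port, Jct3→Port, Y1→Port}.

7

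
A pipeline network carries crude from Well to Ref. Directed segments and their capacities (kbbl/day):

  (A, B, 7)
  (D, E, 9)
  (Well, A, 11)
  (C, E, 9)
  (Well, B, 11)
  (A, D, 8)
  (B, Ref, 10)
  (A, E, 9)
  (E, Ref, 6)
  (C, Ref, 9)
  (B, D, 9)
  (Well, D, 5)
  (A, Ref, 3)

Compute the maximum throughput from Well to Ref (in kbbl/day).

Augment Well→A→Ref: bottleneck 3, flow now 3.
Augment Well→B→Ref: bottleneck 10, flow now 13.
Augment Well→A→E→Ref: bottleneck 6, flow now 19.
No augmenting path remains; maximum flow = 19.
In the residual graph, reachable from Well: {Well, A, B, D, E}.
Min-cut edges: A→Ref (3), B→Ref (10), E→Ref (6); capacity 3 + 10 + 6 = 19.
This cut is saturated, so no flow can exceed 19.

19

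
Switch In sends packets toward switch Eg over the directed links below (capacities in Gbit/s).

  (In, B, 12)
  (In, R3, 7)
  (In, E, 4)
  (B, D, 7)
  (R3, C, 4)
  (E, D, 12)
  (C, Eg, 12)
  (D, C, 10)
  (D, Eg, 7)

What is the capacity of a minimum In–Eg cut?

15

Augment In→B→D→Eg: bottleneck 7, flow now 7.
Augment In→R3→C→Eg: bottleneck 4, flow now 11.
Augment In→E→D→C→Eg: bottleneck 4, flow now 15.
No augmenting path remains; maximum flow = 15.
By max-flow min-cut, the minimum cut capacity equals the max flow.
In the residual graph, reachable from In: {In, B, R3}.
Min-cut edges: In→E (4), B→D (7), R3→C (4); capacity 4 + 7 + 4 = 15.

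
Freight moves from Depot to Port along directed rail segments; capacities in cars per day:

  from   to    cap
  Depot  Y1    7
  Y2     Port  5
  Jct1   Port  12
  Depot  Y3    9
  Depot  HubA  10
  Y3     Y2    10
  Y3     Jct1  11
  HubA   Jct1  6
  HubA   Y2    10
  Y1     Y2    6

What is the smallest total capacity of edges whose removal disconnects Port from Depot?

Augment Depot→Y3→Y2→Port: bottleneck 5, flow now 5.
Augment Depot→Y3→Jct1→Port: bottleneck 4, flow now 9.
Augment Depot→HubA→Jct1→Port: bottleneck 6, flow now 15.
Augment Depot→HubA→Y2→Y3→Jct1→Port: bottleneck 2, flow now 17. (uses reverse residual edge)
No augmenting path remains; maximum flow = 17.
By max-flow min-cut, the minimum cut capacity equals the max flow.
In the residual graph, reachable from Depot: {Depot, Y3, HubA, Y1, Y2, Jct1}.
Min-cut edges: Y2→Port (5), Jct1→Port (12); capacity 5 + 12 = 17.

17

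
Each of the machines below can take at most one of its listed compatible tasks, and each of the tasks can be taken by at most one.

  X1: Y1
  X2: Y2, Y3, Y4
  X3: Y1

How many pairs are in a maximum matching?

2

Unit-capacity flow: source→left, listed edges, right→sink; max matching = max flow.
Augmenting path X1→Y1 (+1); matched 1.
Augmenting path X2→Y2 (+1); matched 2.
No augmenting path remains; maximum matching = 2.
König certificate: {X2, Y1} is a vertex cover of size 2 (every listed pair touches it), so no matching can be larger.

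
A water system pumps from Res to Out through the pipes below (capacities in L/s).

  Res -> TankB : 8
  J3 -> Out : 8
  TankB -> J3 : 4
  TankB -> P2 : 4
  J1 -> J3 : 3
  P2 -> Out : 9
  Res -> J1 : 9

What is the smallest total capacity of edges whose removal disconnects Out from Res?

Augment Res→TankB→P2→Out: bottleneck 4, flow now 4.
Augment Res→TankB→J3→Out: bottleneck 4, flow now 8.
Augment Res→J1→J3→Out: bottleneck 3, flow now 11.
No augmenting path remains; maximum flow = 11.
By max-flow min-cut, the minimum cut capacity equals the max flow.
In the residual graph, reachable from Res: {Res, J1}.
Min-cut edges: Res→TankB (8), J1→J3 (3); capacity 8 + 3 = 11.

11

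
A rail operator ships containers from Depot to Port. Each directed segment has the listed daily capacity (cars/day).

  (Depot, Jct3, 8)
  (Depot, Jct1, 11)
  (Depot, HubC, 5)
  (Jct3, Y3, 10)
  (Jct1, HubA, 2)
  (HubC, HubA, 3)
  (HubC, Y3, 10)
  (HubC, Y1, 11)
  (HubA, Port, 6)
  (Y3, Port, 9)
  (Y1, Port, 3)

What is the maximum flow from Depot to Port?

Augment Depot→Jct3→Y3→Port: bottleneck 8, flow now 8.
Augment Depot→Jct1→HubA→Port: bottleneck 2, flow now 10.
Augment Depot→HubC→HubA→Port: bottleneck 3, flow now 13.
Augment Depot→HubC→Y3→Port: bottleneck 1, flow now 14.
Augment Depot→HubC→Y1→Port: bottleneck 1, flow now 15.
No augmenting path remains; maximum flow = 15.
In the residual graph, reachable from Depot: {Depot, Jct1}.
Min-cut edges: Depot→Jct3 (8), Depot→HubC (5), Jct1→HubA (2); capacity 8 + 5 + 2 = 15.
This cut is saturated, so no flow can exceed 15.

15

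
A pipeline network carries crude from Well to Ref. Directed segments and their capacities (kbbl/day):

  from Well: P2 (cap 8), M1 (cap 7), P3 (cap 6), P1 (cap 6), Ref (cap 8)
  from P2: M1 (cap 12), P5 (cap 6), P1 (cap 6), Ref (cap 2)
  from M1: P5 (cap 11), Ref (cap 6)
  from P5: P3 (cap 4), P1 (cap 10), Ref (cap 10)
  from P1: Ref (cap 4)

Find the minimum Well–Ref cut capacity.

Augment Well→Ref: bottleneck 8, flow now 8.
Augment Well→P2→Ref: bottleneck 2, flow now 10.
Augment Well→M1→Ref: bottleneck 6, flow now 16.
Augment Well→P1→Ref: bottleneck 4, flow now 20.
Augment Well→P2→P5→Ref: bottleneck 6, flow now 26.
Augment Well→M1→P5→Ref: bottleneck 1, flow now 27.
No augmenting path remains; maximum flow = 27.
By max-flow min-cut, the minimum cut capacity equals the max flow.
In the residual graph, reachable from Well: {Well, P3, P1}.
Min-cut edges: Well→P2 (8), Well→M1 (7), Well→Ref (8), P1→Ref (4); capacity 8 + 7 + 8 + 4 = 27.

27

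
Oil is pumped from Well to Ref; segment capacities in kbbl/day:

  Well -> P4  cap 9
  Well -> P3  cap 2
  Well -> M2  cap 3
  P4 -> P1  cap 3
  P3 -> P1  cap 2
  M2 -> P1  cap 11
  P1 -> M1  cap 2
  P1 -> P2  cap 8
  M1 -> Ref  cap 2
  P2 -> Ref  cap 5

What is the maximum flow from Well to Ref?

Augment Well→P4→P1→M1→Ref: bottleneck 2, flow now 2.
Augment Well→P4→P1→P2→Ref: bottleneck 1, flow now 3.
Augment Well→P3→P1→P2→Ref: bottleneck 2, flow now 5.
Augment Well→M2→P1→P2→Ref: bottleneck 2, flow now 7.
No augmenting path remains; maximum flow = 7.
In the residual graph, reachable from Well: {Well, P4, P3, M2, P1, P2}.
Min-cut edges: P1→M1 (2), P2→Ref (5); capacity 2 + 5 = 7.
This cut is saturated, so no flow can exceed 7.

7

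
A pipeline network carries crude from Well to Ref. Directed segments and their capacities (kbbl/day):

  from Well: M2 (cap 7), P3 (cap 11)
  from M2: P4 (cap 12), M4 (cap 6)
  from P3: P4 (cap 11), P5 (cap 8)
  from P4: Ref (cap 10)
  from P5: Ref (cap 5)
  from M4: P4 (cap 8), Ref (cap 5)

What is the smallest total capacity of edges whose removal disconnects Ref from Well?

Augment Well→M2→P4→Ref: bottleneck 7, flow now 7.
Augment Well→P3→P4→Ref: bottleneck 3, flow now 10.
Augment Well→P3→P5→Ref: bottleneck 5, flow now 15.
Augment Well→P3→P4→M2→M4→Ref: bottleneck 3, flow now 18. (uses reverse residual edge)
No augmenting path remains; maximum flow = 18.
By max-flow min-cut, the minimum cut capacity equals the max flow.
In the residual graph, reachable from Well: {Well}.
Min-cut edges: Well→M2 (7), Well→P3 (11); capacity 7 + 11 = 18.

18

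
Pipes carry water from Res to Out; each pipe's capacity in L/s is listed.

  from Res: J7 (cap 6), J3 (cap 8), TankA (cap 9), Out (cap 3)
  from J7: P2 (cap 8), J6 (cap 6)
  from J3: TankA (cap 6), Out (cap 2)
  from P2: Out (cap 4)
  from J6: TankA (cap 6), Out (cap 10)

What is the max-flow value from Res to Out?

Augment Res→Out: bottleneck 3, flow now 3.
Augment Res→J3→Out: bottleneck 2, flow now 5.
Augment Res→J7→P2→Out: bottleneck 4, flow now 9.
Augment Res→J7→J6→Out: bottleneck 2, flow now 11.
No augmenting path remains; maximum flow = 11.
In the residual graph, reachable from Res: {Res, J3, TankA}.
Min-cut edges: Res→J7 (6), Res→Out (3), J3→Out (2); capacity 6 + 3 + 2 = 11.
This cut is saturated, so no flow can exceed 11.

11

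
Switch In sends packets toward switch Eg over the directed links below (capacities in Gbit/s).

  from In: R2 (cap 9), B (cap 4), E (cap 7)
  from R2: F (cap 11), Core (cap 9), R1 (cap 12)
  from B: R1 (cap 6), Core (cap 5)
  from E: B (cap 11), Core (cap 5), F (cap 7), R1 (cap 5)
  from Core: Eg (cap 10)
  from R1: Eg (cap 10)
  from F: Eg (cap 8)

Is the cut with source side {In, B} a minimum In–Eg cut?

Given cut capacity: 9 + 7 + 5 + 6 = 27.
Augment In→R2→Core→Eg: bottleneck 9, flow now 9.
Augment In→B→Core→Eg: bottleneck 1, flow now 10.
Augment In→B→R1→Eg: bottleneck 3, flow now 13.
Augment In→E→R1→Eg: bottleneck 5, flow now 18.
Augment In→E→F→Eg: bottleneck 2, flow now 20.
No augmenting path remains; maximum flow = 20.
In the residual graph, reachable from In: {In}.
Min-cut edges: In→R2 (9), In→B (4), In→E (7); capacity 9 + 4 + 7 = 20.
Cut capacity 27 exceeds the max flow 20, so it is not minimum.

No — its capacity is 27, but the minimum cut has capacity 20.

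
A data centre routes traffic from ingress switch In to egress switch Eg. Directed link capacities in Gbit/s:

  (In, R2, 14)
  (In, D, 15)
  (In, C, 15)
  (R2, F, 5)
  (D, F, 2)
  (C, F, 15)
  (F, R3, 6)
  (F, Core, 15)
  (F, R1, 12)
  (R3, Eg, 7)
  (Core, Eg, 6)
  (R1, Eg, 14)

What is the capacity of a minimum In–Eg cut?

22

Augment In→R2→F→R3→Eg: bottleneck 5, flow now 5.
Augment In→D→F→R3→Eg: bottleneck 1, flow now 6.
Augment In→D→F→Core→Eg: bottleneck 1, flow now 7.
Augment In→C→F→Core→Eg: bottleneck 5, flow now 12.
Augment In→C→F→R1→Eg: bottleneck 10, flow now 22.
No augmenting path remains; maximum flow = 22.
By max-flow min-cut, the minimum cut capacity equals the max flow.
In the residual graph, reachable from In: {In, R2, D}.
Min-cut edges: In→C (15), R2→F (5), D→F (2); capacity 15 + 5 + 2 = 22.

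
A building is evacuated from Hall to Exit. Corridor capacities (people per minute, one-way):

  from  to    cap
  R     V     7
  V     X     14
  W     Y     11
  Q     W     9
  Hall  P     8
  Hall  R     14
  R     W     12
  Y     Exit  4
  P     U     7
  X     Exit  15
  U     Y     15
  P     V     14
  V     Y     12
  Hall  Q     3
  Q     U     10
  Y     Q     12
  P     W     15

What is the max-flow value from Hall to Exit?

18

Augment Hall→P→U→Y→Exit: bottleneck 4, flow now 4.
Augment Hall→P→V→X→Exit: bottleneck 4, flow now 8.
Augment Hall→R→V→X→Exit: bottleneck 7, flow now 15.
Augment Hall→Q→U→P→V→X→Exit: bottleneck 3, flow now 18. (uses reverse residual edge)
No augmenting path remains; maximum flow = 18.
In the residual graph, reachable from Hall: {Hall, P, Q, R, U, V, W, Y}.
Min-cut edges: V→X (14), Y→Exit (4); capacity 14 + 4 = 18.
This cut is saturated, so no flow can exceed 18.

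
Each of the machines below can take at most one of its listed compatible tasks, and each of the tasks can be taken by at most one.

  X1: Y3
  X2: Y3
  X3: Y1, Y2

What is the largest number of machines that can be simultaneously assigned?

Unit-capacity flow: source→left, listed edges, right→sink; max matching = max flow.
Augmenting path X1→Y3 (+1); matched 1.
Augmenting path X3→Y1 (+1); matched 2.
No augmenting path remains; maximum matching = 2.
König certificate: {X3, Y3} is a vertex cover of size 2 (every listed pair touches it), so no matching can be larger.

2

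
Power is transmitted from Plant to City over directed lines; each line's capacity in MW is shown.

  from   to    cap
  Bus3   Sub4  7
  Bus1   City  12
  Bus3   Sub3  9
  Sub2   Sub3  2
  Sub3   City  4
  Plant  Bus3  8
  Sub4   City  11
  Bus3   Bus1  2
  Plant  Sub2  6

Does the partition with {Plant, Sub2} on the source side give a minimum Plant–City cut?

Given cut capacity: 8 + 2 = 10.
Augment Plant→Bus3→Sub3→City: bottleneck 4, flow now 4.
Augment Plant→Bus3→Bus1→City: bottleneck 2, flow now 6.
Augment Plant→Bus3→Sub4→City: bottleneck 2, flow now 8.
Augment Plant→Sub2→Sub3→Bus3→Sub4→City: bottleneck 2, flow now 10. (uses reverse residual edge)
No augmenting path remains; maximum flow = 10.
Cut capacity 10 equals the max flow, so it is a minimum cut.

Yes — it is a minimum cut (capacity 10).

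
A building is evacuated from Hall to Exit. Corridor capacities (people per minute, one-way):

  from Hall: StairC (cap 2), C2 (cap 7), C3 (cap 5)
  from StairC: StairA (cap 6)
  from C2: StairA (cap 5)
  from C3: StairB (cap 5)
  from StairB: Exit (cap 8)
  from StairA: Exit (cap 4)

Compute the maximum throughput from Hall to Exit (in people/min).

Augment Hall→StairC→StairA→Exit: bottleneck 2, flow now 2.
Augment Hall→C2→StairA→Exit: bottleneck 2, flow now 4.
Augment Hall→C3→StairB→Exit: bottleneck 5, flow now 9.
No augmenting path remains; maximum flow = 9.
In the residual graph, reachable from Hall: {Hall, StairC, C2, StairA}.
Min-cut edges: Hall→C3 (5), StairA→Exit (4); capacity 5 + 4 = 9.
This cut is saturated, so no flow can exceed 9.

9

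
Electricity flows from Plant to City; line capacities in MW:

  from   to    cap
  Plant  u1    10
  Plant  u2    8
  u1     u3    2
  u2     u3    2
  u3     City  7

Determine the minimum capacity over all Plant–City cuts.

Augment Plant→u1→u3→City: bottleneck 2, flow now 2.
Augment Plant→u2→u3→City: bottleneck 2, flow now 4.
No augmenting path remains; maximum flow = 4.
By max-flow min-cut, the minimum cut capacity equals the max flow.
In the residual graph, reachable from Plant: {Plant, u1, u2}.
Min-cut edges: u1→u3 (2), u2→u3 (2); capacity 2 + 2 = 4.

4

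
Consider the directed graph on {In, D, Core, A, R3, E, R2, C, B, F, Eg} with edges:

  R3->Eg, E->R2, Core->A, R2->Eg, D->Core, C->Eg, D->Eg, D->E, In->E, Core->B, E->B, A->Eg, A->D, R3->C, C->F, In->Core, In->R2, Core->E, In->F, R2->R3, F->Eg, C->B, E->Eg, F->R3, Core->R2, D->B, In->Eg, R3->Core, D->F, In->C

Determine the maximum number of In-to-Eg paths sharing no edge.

6

Assign every edge capacity 1; by Menger, the answer equals the max flow.
Path In→Eg (+1); total 1.
Path In→E→Eg (+1); total 2.
Path In→R2→Eg (+1); total 3.
Path In→C→Eg (+1); total 4.
Path In→F→Eg (+1); total 5.
Path In→Core→A→Eg (+1); total 6.
No residual In→Eg path; max flow = 6.
Certifying cut of size 6: {In→C, In→Core, In→E, In→Eg, In→F, In→R2}.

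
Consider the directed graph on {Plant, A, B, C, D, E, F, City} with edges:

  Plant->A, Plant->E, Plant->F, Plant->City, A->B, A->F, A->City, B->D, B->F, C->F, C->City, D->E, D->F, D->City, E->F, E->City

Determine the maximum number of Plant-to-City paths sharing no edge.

Assign every edge capacity 1; by Menger, the answer equals the max flow.
Path Plant→City (+1); total 1.
Path Plant→A→City (+1); total 2.
Path Plant→E→City (+1); total 3.
No residual Plant→City path; max flow = 3.
Certifying cut of size 3: {Plant→A, Plant→City, Plant→E}.

3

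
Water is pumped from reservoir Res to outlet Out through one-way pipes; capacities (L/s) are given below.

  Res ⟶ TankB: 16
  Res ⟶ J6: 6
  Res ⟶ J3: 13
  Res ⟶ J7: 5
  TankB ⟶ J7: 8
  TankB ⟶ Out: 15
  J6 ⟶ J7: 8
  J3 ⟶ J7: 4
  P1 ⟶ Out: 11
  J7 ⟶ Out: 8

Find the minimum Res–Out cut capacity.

Augment Res→TankB→Out: bottleneck 15, flow now 15.
Augment Res→J7→Out: bottleneck 5, flow now 20.
Augment Res→TankB→J7→Out: bottleneck 1, flow now 21.
Augment Res→J6→J7→Out: bottleneck 2, flow now 23.
No augmenting path remains; maximum flow = 23.
By max-flow min-cut, the minimum cut capacity equals the max flow.
In the residual graph, reachable from Res: {Res, TankB, J6, J3, J7}.
Min-cut edges: TankB→Out (15), J7→Out (8); capacity 15 + 8 = 23.

23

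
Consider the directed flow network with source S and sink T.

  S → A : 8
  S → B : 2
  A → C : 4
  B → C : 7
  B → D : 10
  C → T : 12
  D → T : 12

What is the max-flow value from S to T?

6

Augment S→A→C→T: bottleneck 4, flow now 4.
Augment S→B→C→T: bottleneck 2, flow now 6.
No augmenting path remains; maximum flow = 6.
In the residual graph, reachable from S: {S, A}.
Min-cut edges: S→B (2), A→C (4); capacity 2 + 4 = 6.
This cut is saturated, so no flow can exceed 6.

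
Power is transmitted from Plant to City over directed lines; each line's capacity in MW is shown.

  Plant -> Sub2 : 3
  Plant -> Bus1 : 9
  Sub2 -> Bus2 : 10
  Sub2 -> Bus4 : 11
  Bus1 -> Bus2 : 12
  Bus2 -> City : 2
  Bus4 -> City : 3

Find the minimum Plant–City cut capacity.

Augment Plant→Sub2→Bus2→City: bottleneck 2, flow now 2.
Augment Plant→Sub2→Bus4→City: bottleneck 1, flow now 3.
Augment Plant→Bus1→Bus2→Sub2→Bus4→City: bottleneck 2, flow now 5. (uses reverse residual edge)
No augmenting path remains; maximum flow = 5.
By max-flow min-cut, the minimum cut capacity equals the max flow.
In the residual graph, reachable from Plant: {Plant, Bus1, Bus2}.
Min-cut edges: Plant→Sub2 (3), Bus2→City (2); capacity 3 + 2 = 5.

5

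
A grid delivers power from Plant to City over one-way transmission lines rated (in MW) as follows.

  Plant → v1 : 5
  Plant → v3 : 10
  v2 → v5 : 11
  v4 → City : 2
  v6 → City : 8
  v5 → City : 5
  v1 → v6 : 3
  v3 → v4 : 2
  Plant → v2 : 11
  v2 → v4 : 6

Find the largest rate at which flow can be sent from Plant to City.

Augment Plant→v1→v6→City: bottleneck 3, flow now 3.
Augment Plant→v2→v4→City: bottleneck 2, flow now 5.
Augment Plant→v2→v5→City: bottleneck 5, flow now 10.
No augmenting path remains; maximum flow = 10.
In the residual graph, reachable from Plant: {Plant, v1, v2, v3, v4, v5}.
Min-cut edges: v1→v6 (3), v4→City (2), v5→City (5); capacity 3 + 2 + 5 = 10.
This cut is saturated, so no flow can exceed 10.

10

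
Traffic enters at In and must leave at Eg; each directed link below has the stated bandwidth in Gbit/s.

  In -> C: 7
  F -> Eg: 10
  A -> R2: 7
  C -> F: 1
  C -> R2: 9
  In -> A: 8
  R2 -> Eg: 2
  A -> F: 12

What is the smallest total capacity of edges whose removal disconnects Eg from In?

11

Augment In→A→R2→Eg: bottleneck 2, flow now 2.
Augment In→A→F→Eg: bottleneck 6, flow now 8.
Augment In→C→F→Eg: bottleneck 1, flow now 9.
Augment In→C→R2→A→F→Eg: bottleneck 2, flow now 11. (uses reverse residual edge)
No augmenting path remains; maximum flow = 11.
By max-flow min-cut, the minimum cut capacity equals the max flow.
In the residual graph, reachable from In: {In, C, R2}.
Min-cut edges: In→A (8), C→F (1), R2→Eg (2); capacity 8 + 1 + 2 = 11.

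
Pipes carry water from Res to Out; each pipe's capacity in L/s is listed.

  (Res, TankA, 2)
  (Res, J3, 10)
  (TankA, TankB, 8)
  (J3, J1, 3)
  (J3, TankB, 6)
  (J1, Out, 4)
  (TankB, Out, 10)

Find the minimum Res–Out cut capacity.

11

Augment Res→TankA→TankB→Out: bottleneck 2, flow now 2.
Augment Res→J3→J1→Out: bottleneck 3, flow now 5.
Augment Res→J3→TankB→Out: bottleneck 6, flow now 11.
No augmenting path remains; maximum flow = 11.
By max-flow min-cut, the minimum cut capacity equals the max flow.
In the residual graph, reachable from Res: {Res, J3}.
Min-cut edges: Res→TankA (2), J3→J1 (3), J3→TankB (6); capacity 2 + 3 + 6 = 11.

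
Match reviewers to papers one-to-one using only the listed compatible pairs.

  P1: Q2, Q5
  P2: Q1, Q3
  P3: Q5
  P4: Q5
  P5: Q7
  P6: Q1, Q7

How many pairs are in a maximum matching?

5

Unit-capacity flow: source→left, listed edges, right→sink; max matching = max flow.
Augmenting path P1→Q2 (+1); matched 1.
Augmenting path P2→Q1 (+1); matched 2.
Augmenting path P3→Q5 (+1); matched 3.
Augmenting path P5→Q7 (+1); matched 4.
Augmenting path P6→Q1→P2→Q3 (+1); matched 5.
No augmenting path remains; maximum matching = 5.
König certificate: {P1, P2, P5, P6, Q5} is a vertex cover of size 5 (every listed pair touches it), so no matching can be larger.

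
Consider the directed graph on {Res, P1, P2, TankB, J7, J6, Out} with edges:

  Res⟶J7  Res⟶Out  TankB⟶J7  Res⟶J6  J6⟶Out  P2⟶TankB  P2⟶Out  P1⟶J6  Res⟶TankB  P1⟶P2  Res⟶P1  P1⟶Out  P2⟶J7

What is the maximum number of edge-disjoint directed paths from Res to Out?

Assign every edge capacity 1; by Menger, the answer equals the max flow.
Path Res→Out (+1); total 1.
Path Res→P1→Out (+1); total 2.
Path Res→J6→Out (+1); total 3.
No residual Res→Out path; max flow = 3.
Certifying cut of size 3: {Res→J6, Res→Out, Res→P1}.

3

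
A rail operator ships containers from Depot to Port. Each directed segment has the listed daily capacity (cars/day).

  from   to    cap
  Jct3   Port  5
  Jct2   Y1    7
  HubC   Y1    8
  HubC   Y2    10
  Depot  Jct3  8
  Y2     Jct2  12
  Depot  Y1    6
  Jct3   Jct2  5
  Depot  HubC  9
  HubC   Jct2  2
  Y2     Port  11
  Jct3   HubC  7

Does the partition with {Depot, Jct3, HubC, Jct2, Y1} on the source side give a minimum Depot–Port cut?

Given cut capacity: 5 + 10 = 15.
Augment Depot→Jct3→Port: bottleneck 5, flow now 5.
Augment Depot→HubC→Y2→Port: bottleneck 9, flow now 14.
Augment Depot→Jct3→HubC→Y2→Port: bottleneck 1, flow now 15.
No augmenting path remains; maximum flow = 15.
Cut capacity 15 equals the max flow, so it is a minimum cut.

Yes — it is a minimum cut (capacity 15).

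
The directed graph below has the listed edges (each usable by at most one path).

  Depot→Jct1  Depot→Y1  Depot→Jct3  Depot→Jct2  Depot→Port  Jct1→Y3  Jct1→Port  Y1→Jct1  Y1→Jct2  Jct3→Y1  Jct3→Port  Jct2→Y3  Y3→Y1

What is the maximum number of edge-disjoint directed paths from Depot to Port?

Assign every edge capacity 1; by Menger, the answer equals the max flow.
Path Depot→Port (+1); total 1.
Path Depot→Jct1→Port (+1); total 2.
Path Depot→Jct3→Port (+1); total 3.
No residual Depot→Port path; max flow = 3.
Certifying cut of size 3: {Depot→Jct3, Depot→Port, Jct1→Port}.

3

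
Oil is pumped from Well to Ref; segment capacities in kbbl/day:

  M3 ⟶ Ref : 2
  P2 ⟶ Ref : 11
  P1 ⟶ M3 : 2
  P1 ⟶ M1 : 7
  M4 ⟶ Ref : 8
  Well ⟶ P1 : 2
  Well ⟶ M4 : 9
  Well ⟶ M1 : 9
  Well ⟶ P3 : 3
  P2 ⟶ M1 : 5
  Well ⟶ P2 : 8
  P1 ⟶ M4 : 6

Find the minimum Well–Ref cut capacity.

18

Augment Well→M4→Ref: bottleneck 8, flow now 8.
Augment Well→P2→Ref: bottleneck 8, flow now 16.
Augment Well→P1→M3→Ref: bottleneck 2, flow now 18.
No augmenting path remains; maximum flow = 18.
By max-flow min-cut, the minimum cut capacity equals the max flow.
In the residual graph, reachable from Well: {Well, P3, M4, M1}.
Min-cut edges: Well→P1 (2), Well→P2 (8), M4→Ref (8); capacity 2 + 8 + 8 = 18.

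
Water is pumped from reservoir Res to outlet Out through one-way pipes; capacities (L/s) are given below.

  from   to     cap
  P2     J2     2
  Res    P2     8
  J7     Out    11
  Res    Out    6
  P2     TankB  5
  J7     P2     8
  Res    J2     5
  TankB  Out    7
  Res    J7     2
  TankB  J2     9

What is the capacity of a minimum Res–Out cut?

13

Augment Res→Out: bottleneck 6, flow now 6.
Augment Res→J7→Out: bottleneck 2, flow now 8.
Augment Res→P2→TankB→Out: bottleneck 5, flow now 13.
No augmenting path remains; maximum flow = 13.
By max-flow min-cut, the minimum cut capacity equals the max flow.
In the residual graph, reachable from Res: {Res, P2, J2}.
Min-cut edges: Res→J7 (2), Res→Out (6), P2→TankB (5); capacity 2 + 6 + 5 = 13.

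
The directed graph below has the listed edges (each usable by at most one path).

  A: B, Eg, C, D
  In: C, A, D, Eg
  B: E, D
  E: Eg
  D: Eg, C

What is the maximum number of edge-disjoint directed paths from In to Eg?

Assign every edge capacity 1; by Menger, the answer equals the max flow.
Path In→Eg (+1); total 1.
Path In→A→Eg (+1); total 2.
Path In→D→Eg (+1); total 3.
No residual In→Eg path; max flow = 3.
Certifying cut of size 3: {In→A, In→D, In→Eg}.

3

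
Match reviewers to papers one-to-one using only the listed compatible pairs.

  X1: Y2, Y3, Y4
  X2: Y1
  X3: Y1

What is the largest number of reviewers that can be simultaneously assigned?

Unit-capacity flow: source→left, listed edges, right→sink; max matching = max flow.
Augmenting path X1→Y2 (+1); matched 1.
Augmenting path X2→Y1 (+1); matched 2.
No augmenting path remains; maximum matching = 2.
König certificate: {X1, Y1} is a vertex cover of size 2 (every listed pair touches it), so no matching can be larger.

2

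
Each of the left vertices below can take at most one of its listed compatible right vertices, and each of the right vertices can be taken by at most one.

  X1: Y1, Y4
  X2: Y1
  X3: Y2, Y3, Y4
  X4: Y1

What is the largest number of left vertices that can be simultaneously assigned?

Unit-capacity flow: source→left, listed edges, right→sink; max matching = max flow.
Augmenting path X1→Y1 (+1); matched 1.
Augmenting path X3→Y2 (+1); matched 2.
Augmenting path X2→Y1→X1→Y4 (+1); matched 3.
No augmenting path remains; maximum matching = 3.
König certificate: {X1, X3, Y1} is a vertex cover of size 3 (every listed pair touches it), so no matching can be larger.

3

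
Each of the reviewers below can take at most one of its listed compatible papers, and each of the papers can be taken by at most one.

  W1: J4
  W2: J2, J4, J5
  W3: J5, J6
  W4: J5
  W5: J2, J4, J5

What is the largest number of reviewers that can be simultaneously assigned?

4

Unit-capacity flow: source→left, listed edges, right→sink; max matching = max flow.
Augmenting path W1→J4 (+1); matched 1.
Augmenting path W2→J2 (+1); matched 2.
Augmenting path W3→J5 (+1); matched 3.
Augmenting path W4→J5→W3→J6 (+1); matched 4.
No augmenting path remains; maximum matching = 4.
König certificate: {W3, J2, J4, J5} is a vertex cover of size 4 (every listed pair touches it), so no matching can be larger.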